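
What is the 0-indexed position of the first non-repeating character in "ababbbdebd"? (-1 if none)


Input: ababbbdebd
Character frequencies:
  'a': 2
  'b': 5
  'd': 2
  'e': 1
Scanning left to right for freq == 1:
  Position 0 ('a'): freq=2, skip
  Position 1 ('b'): freq=5, skip
  Position 2 ('a'): freq=2, skip
  Position 3 ('b'): freq=5, skip
  Position 4 ('b'): freq=5, skip
  Position 5 ('b'): freq=5, skip
  Position 6 ('d'): freq=2, skip
  Position 7 ('e'): unique! => answer = 7

7


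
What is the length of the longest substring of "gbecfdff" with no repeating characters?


Input: "gbecfdff"
Sliding window (track last position of each char):
  Position 0 ('g'): window [0,0] length 1 -- new best
  Position 1 ('b'): window [0,1] length 2 -- new best
  Position 2 ('e'): window [0,2] length 3 -- new best
  Position 3 ('c'): window [0,3] length 4 -- new best
  Position 4 ('f'): window [0,4] length 5 -- new best
  Position 5 ('d'): window [0,5] length 6 -- new best
  Position 6 ('f'): repeat (last at 4), move window start to 5
  Position 6 ('f'): window [5,6] length 2
  Position 7 ('f'): repeat (last at 6), move window start to 7
  Position 7 ('f'): window [7,7] length 1
Longest substring with no repeats: "gbecfd" with length 6

6


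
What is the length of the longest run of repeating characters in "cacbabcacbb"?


Input: "cacbabcacbb"
Scanning for longest run:
  Position 1 ('a'): new char, reset run to 1
  Position 2 ('c'): new char, reset run to 1
  Position 3 ('b'): new char, reset run to 1
  Position 4 ('a'): new char, reset run to 1
  Position 5 ('b'): new char, reset run to 1
  Position 6 ('c'): new char, reset run to 1
  Position 7 ('a'): new char, reset run to 1
  Position 8 ('c'): new char, reset run to 1
  Position 9 ('b'): new char, reset run to 1
  Position 10 ('b'): continues run of 'b', length=2
Longest run: 'b' with length 2

2


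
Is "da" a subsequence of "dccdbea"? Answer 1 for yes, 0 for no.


Check if "da" is a subsequence of "dccdbea"
Greedy scan:
  Position 0 ('d'): matches sub[0] = 'd'
  Position 1 ('c'): no match needed
  Position 2 ('c'): no match needed
  Position 3 ('d'): no match needed
  Position 4 ('b'): no match needed
  Position 5 ('e'): no match needed
  Position 6 ('a'): matches sub[1] = 'a'
All 2 characters matched => is a subsequence

1


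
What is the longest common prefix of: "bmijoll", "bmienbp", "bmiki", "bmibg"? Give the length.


Words: bmijoll, bmienbp, bmiki, bmibg
  Position 0: all 'b' => match
  Position 1: all 'm' => match
  Position 2: all 'i' => match
  Position 3: ('j', 'e', 'k', 'b') => mismatch, stop
LCP = "bmi" (length 3)

3


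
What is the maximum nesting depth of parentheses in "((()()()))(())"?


Input: "((()()()))(())"
Tracking depth:
  Position 0 '(': depth becomes 1
  Position 1 '(': depth becomes 2
  Position 2 '(': depth becomes 3
  Position 3 ')': depth becomes 2
  Position 4 '(': depth becomes 3
  Position 5 ')': depth becomes 2
  Position 6 '(': depth becomes 3
  Position 7 ')': depth becomes 2
  Position 8 ')': depth becomes 1
  Position 9 ')': depth becomes 0
  Position 10 '(': depth becomes 1
  Position 11 '(': depth becomes 2
  Position 12 ')': depth becomes 1
  Position 13 ')': depth becomes 0
Maximum depth reached: 3

3


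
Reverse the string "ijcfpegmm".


Input: ijcfpegmm
Reading characters right to left:
  Position 8: 'm'
  Position 7: 'm'
  Position 6: 'g'
  Position 5: 'e'
  Position 4: 'p'
  Position 3: 'f'
  Position 2: 'c'
  Position 1: 'j'
  Position 0: 'i'
Reversed: mmgepfcji

mmgepfcji


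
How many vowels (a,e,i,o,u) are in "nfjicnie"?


Input: nfjicnie
Checking each character:
  'n' at position 0: consonant
  'f' at position 1: consonant
  'j' at position 2: consonant
  'i' at position 3: vowel (running total: 1)
  'c' at position 4: consonant
  'n' at position 5: consonant
  'i' at position 6: vowel (running total: 2)
  'e' at position 7: vowel (running total: 3)
Total vowels: 3

3


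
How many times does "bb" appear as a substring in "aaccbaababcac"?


Searching for "bb" in "aaccbaababcac"
Scanning each position:
  Position 0: "aa" => no
  Position 1: "ac" => no
  Position 2: "cc" => no
  Position 3: "cb" => no
  Position 4: "ba" => no
  Position 5: "aa" => no
  Position 6: "ab" => no
  Position 7: "ba" => no
  Position 8: "ab" => no
  Position 9: "bc" => no
  Position 10: "ca" => no
  Position 11: "ac" => no
Total occurrences: 0

0


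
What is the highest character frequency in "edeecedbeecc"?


Input: edeecedbeecc
Character counts:
  'b': 1
  'c': 3
  'd': 2
  'e': 6
Maximum frequency: 6

6


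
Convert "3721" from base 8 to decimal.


Input: "3721" in base 8
Positional expansion:
  Digit '3' (value 3) x 8^3 = 1536
  Digit '7' (value 7) x 8^2 = 448
  Digit '2' (value 2) x 8^1 = 16
  Digit '1' (value 1) x 8^0 = 1
Sum = 2001

2001


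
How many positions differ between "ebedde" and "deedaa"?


Comparing "ebedde" and "deedaa" position by position:
  Position 0: 'e' vs 'd' => DIFFER
  Position 1: 'b' vs 'e' => DIFFER
  Position 2: 'e' vs 'e' => same
  Position 3: 'd' vs 'd' => same
  Position 4: 'd' vs 'a' => DIFFER
  Position 5: 'e' vs 'a' => DIFFER
Positions that differ: 4

4


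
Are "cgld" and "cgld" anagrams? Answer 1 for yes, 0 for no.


Strings: "cgld", "cgld"
Sorted first:  cdgl
Sorted second: cdgl
Sorted forms match => anagrams

1


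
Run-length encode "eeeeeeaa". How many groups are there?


Input: eeeeeeaa
Scanning for consecutive runs:
  Group 1: 'e' x 6 (positions 0-5)
  Group 2: 'a' x 2 (positions 6-7)
Total groups: 2

2


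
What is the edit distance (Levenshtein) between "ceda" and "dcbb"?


Computing edit distance: "ceda" -> "dcbb"
DP table:
           d    c    b    b
      0    1    2    3    4
  c   1    1    1    2    3
  e   2    2    2    2    3
  d   3    2    3    3    3
  a   4    3    3    4    4
Edit distance = dp[4][4] = 4

4


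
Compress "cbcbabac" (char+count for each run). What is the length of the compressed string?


Input: cbcbabac
Runs:
  'c' x 1 => "c1"
  'b' x 1 => "b1"
  'c' x 1 => "c1"
  'b' x 1 => "b1"
  'a' x 1 => "a1"
  'b' x 1 => "b1"
  'a' x 1 => "a1"
  'c' x 1 => "c1"
Compressed: "c1b1c1b1a1b1a1c1"
Compressed length: 16

16


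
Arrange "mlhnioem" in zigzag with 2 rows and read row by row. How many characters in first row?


Zigzag "mlhnioem" into 2 rows:
Placing characters:
  'm' => row 0
  'l' => row 1
  'h' => row 0
  'n' => row 1
  'i' => row 0
  'o' => row 1
  'e' => row 0
  'm' => row 1
Rows:
  Row 0: "mhie"
  Row 1: "lnom"
First row length: 4

4


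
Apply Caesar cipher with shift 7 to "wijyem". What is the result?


Caesar cipher: shift "wijyem" by 7
  'w' (pos 22) + 7 = pos 3 = 'd'
  'i' (pos 8) + 7 = pos 15 = 'p'
  'j' (pos 9) + 7 = pos 16 = 'q'
  'y' (pos 24) + 7 = pos 5 = 'f'
  'e' (pos 4) + 7 = pos 11 = 'l'
  'm' (pos 12) + 7 = pos 19 = 't'
Result: dpqflt

dpqflt


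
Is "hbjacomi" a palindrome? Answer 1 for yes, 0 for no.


Input: hbjacomi
Reversed: imocajbh
  Compare pos 0 ('h') with pos 7 ('i'): MISMATCH
  Compare pos 1 ('b') with pos 6 ('m'): MISMATCH
  Compare pos 2 ('j') with pos 5 ('o'): MISMATCH
  Compare pos 3 ('a') with pos 4 ('c'): MISMATCH
Result: not a palindrome

0


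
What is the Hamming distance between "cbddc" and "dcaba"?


Comparing "cbddc" and "dcaba" position by position:
  Position 0: 'c' vs 'd' => differ
  Position 1: 'b' vs 'c' => differ
  Position 2: 'd' vs 'a' => differ
  Position 3: 'd' vs 'b' => differ
  Position 4: 'c' vs 'a' => differ
Total differences (Hamming distance): 5

5


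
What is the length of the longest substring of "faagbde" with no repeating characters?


Input: "faagbde"
Sliding window (track last position of each char):
  Position 0 ('f'): window [0,0] length 1 -- new best
  Position 1 ('a'): window [0,1] length 2 -- new best
  Position 2 ('a'): repeat (last at 1), move window start to 2
  Position 2 ('a'): window [2,2] length 1
  Position 3 ('g'): window [2,3] length 2
  Position 4 ('b'): window [2,4] length 3 -- new best
  Position 5 ('d'): window [2,5] length 4 -- new best
  Position 6 ('e'): window [2,6] length 5 -- new best
Longest substring with no repeats: "agbde" with length 5

5


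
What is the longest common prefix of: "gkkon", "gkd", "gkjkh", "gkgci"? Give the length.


Words: gkkon, gkd, gkjkh, gkgci
  Position 0: all 'g' => match
  Position 1: all 'k' => match
  Position 2: ('k', 'd', 'j', 'g') => mismatch, stop
LCP = "gk" (length 2)

2


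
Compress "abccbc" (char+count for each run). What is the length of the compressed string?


Input: abccbc
Runs:
  'a' x 1 => "a1"
  'b' x 1 => "b1"
  'c' x 2 => "c2"
  'b' x 1 => "b1"
  'c' x 1 => "c1"
Compressed: "a1b1c2b1c1"
Compressed length: 10

10


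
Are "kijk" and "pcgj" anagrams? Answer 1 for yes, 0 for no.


Strings: "kijk", "pcgj"
Sorted first:  ijkk
Sorted second: cgjp
Differ at position 0: 'i' vs 'c' => not anagrams

0


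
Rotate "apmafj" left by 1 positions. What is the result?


Input: "apmafj", rotate left by 1
First 1 characters: "a"
Remaining characters: "pmafj"
Concatenate remaining + first: "pmafj" + "a" = "pmafja"

pmafja


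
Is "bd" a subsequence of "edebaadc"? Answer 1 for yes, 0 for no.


Check if "bd" is a subsequence of "edebaadc"
Greedy scan:
  Position 0 ('e'): no match needed
  Position 1 ('d'): no match needed
  Position 2 ('e'): no match needed
  Position 3 ('b'): matches sub[0] = 'b'
  Position 4 ('a'): no match needed
  Position 5 ('a'): no match needed
  Position 6 ('d'): matches sub[1] = 'd'
  Position 7 ('c'): no match needed
All 2 characters matched => is a subsequence

1


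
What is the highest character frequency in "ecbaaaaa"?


Input: ecbaaaaa
Character counts:
  'a': 5
  'b': 1
  'c': 1
  'e': 1
Maximum frequency: 5

5


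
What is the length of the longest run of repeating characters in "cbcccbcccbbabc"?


Input: "cbcccbcccbbabc"
Scanning for longest run:
  Position 1 ('b'): new char, reset run to 1
  Position 2 ('c'): new char, reset run to 1
  Position 3 ('c'): continues run of 'c', length=2
  Position 4 ('c'): continues run of 'c', length=3
  Position 5 ('b'): new char, reset run to 1
  Position 6 ('c'): new char, reset run to 1
  Position 7 ('c'): continues run of 'c', length=2
  Position 8 ('c'): continues run of 'c', length=3
  Position 9 ('b'): new char, reset run to 1
  Position 10 ('b'): continues run of 'b', length=2
  Position 11 ('a'): new char, reset run to 1
  Position 12 ('b'): new char, reset run to 1
  Position 13 ('c'): new char, reset run to 1
Longest run: 'c' with length 3

3


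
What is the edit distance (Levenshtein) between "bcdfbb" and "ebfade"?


Computing edit distance: "bcdfbb" -> "ebfade"
DP table:
           e    b    f    a    d    e
      0    1    2    3    4    5    6
  b   1    1    1    2    3    4    5
  c   2    2    2    2    3    4    5
  d   3    3    3    3    3    3    4
  f   4    4    4    3    4    4    4
  b   5    5    4    4    4    5    5
  b   6    6    5    5    5    5    6
Edit distance = dp[6][6] = 6

6


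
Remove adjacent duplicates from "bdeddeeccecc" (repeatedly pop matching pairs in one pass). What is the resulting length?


Input: bdeddeeccecc
Stack-based adjacent duplicate removal:
  Read 'b': push. Stack: b
  Read 'd': push. Stack: bd
  Read 'e': push. Stack: bde
  Read 'd': push. Stack: bded
  Read 'd': matches stack top 'd' => pop. Stack: bde
  Read 'e': matches stack top 'e' => pop. Stack: bd
  Read 'e': push. Stack: bde
  Read 'c': push. Stack: bdec
  Read 'c': matches stack top 'c' => pop. Stack: bde
  Read 'e': matches stack top 'e' => pop. Stack: bd
  Read 'c': push. Stack: bdc
  Read 'c': matches stack top 'c' => pop. Stack: bd
Final stack: "bd" (length 2)

2


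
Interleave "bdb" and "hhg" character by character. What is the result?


Interleaving "bdb" and "hhg":
  Position 0: 'b' from first, 'h' from second => "bh"
  Position 1: 'd' from first, 'h' from second => "dh"
  Position 2: 'b' from first, 'g' from second => "bg"
Result: bhdhbg

bhdhbg


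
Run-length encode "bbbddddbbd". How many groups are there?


Input: bbbddddbbd
Scanning for consecutive runs:
  Group 1: 'b' x 3 (positions 0-2)
  Group 2: 'd' x 4 (positions 3-6)
  Group 3: 'b' x 2 (positions 7-8)
  Group 4: 'd' x 1 (positions 9-9)
Total groups: 4

4


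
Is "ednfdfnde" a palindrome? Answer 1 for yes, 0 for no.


Input: ednfdfnde
Reversed: ednfdfnde
  Compare pos 0 ('e') with pos 8 ('e'): match
  Compare pos 1 ('d') with pos 7 ('d'): match
  Compare pos 2 ('n') with pos 6 ('n'): match
  Compare pos 3 ('f') with pos 5 ('f'): match
Result: palindrome

1


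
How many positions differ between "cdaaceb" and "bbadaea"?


Comparing "cdaaceb" and "bbadaea" position by position:
  Position 0: 'c' vs 'b' => DIFFER
  Position 1: 'd' vs 'b' => DIFFER
  Position 2: 'a' vs 'a' => same
  Position 3: 'a' vs 'd' => DIFFER
  Position 4: 'c' vs 'a' => DIFFER
  Position 5: 'e' vs 'e' => same
  Position 6: 'b' vs 'a' => DIFFER
Positions that differ: 5

5


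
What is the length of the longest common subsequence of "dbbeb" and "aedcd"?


LCS of "dbbeb" and "aedcd"
DP table:
           a    e    d    c    d
      0    0    0    0    0    0
  d   0    0    0    1    1    1
  b   0    0    0    1    1    1
  b   0    0    0    1    1    1
  e   0    0    1    1    1    1
  b   0    0    1    1    1    1
LCS length = dp[5][5] = 1

1


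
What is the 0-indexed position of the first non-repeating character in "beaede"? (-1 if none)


Input: beaede
Character frequencies:
  'a': 1
  'b': 1
  'd': 1
  'e': 3
Scanning left to right for freq == 1:
  Position 0 ('b'): unique! => answer = 0

0


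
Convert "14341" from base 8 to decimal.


Input: "14341" in base 8
Positional expansion:
  Digit '1' (value 1) x 8^4 = 4096
  Digit '4' (value 4) x 8^3 = 2048
  Digit '3' (value 3) x 8^2 = 192
  Digit '4' (value 4) x 8^1 = 32
  Digit '1' (value 1) x 8^0 = 1
Sum = 6369

6369


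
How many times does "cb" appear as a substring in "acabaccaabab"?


Searching for "cb" in "acabaccaabab"
Scanning each position:
  Position 0: "ac" => no
  Position 1: "ca" => no
  Position 2: "ab" => no
  Position 3: "ba" => no
  Position 4: "ac" => no
  Position 5: "cc" => no
  Position 6: "ca" => no
  Position 7: "aa" => no
  Position 8: "ab" => no
  Position 9: "ba" => no
  Position 10: "ab" => no
Total occurrences: 0

0


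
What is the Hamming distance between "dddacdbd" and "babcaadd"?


Comparing "dddacdbd" and "babcaadd" position by position:
  Position 0: 'd' vs 'b' => differ
  Position 1: 'd' vs 'a' => differ
  Position 2: 'd' vs 'b' => differ
  Position 3: 'a' vs 'c' => differ
  Position 4: 'c' vs 'a' => differ
  Position 5: 'd' vs 'a' => differ
  Position 6: 'b' vs 'd' => differ
  Position 7: 'd' vs 'd' => same
Total differences (Hamming distance): 7

7


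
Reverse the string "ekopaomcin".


Input: ekopaomcin
Reading characters right to left:
  Position 9: 'n'
  Position 8: 'i'
  Position 7: 'c'
  Position 6: 'm'
  Position 5: 'o'
  Position 4: 'a'
  Position 3: 'p'
  Position 2: 'o'
  Position 1: 'k'
  Position 0: 'e'
Reversed: nicmoapoke

nicmoapoke


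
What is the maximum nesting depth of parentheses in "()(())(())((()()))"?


Input: "()(())(())((()()))"
Tracking depth:
  Position 0 '(': depth becomes 1
  Position 1 ')': depth becomes 0
  Position 2 '(': depth becomes 1
  Position 3 '(': depth becomes 2
  Position 4 ')': depth becomes 1
  Position 5 ')': depth becomes 0
  Position 6 '(': depth becomes 1
  Position 7 '(': depth becomes 2
  Position 8 ')': depth becomes 1
  Position 9 ')': depth becomes 0
  Position 10 '(': depth becomes 1
  Position 11 '(': depth becomes 2
  Position 12 '(': depth becomes 3
  Position 13 ')': depth becomes 2
  Position 14 '(': depth becomes 3
  Position 15 ')': depth becomes 2
  Position 16 ')': depth becomes 1
  Position 17 ')': depth becomes 0
Maximum depth reached: 3

3


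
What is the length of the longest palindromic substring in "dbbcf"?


Input: "dbbcf"
Checking substrings for palindromes:
  [1:3] "bb" (len 2) => palindrome
Longest palindromic substring: "bb" with length 2

2


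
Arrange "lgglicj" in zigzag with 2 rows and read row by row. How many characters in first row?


Zigzag "lgglicj" into 2 rows:
Placing characters:
  'l' => row 0
  'g' => row 1
  'g' => row 0
  'l' => row 1
  'i' => row 0
  'c' => row 1
  'j' => row 0
Rows:
  Row 0: "lgij"
  Row 1: "glc"
First row length: 4

4


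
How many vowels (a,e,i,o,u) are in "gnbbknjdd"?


Input: gnbbknjdd
Checking each character:
  'g' at position 0: consonant
  'n' at position 1: consonant
  'b' at position 2: consonant
  'b' at position 3: consonant
  'k' at position 4: consonant
  'n' at position 5: consonant
  'j' at position 6: consonant
  'd' at position 7: consonant
  'd' at position 8: consonant
Total vowels: 0

0


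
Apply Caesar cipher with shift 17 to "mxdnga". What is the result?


Caesar cipher: shift "mxdnga" by 17
  'm' (pos 12) + 17 = pos 3 = 'd'
  'x' (pos 23) + 17 = pos 14 = 'o'
  'd' (pos 3) + 17 = pos 20 = 'u'
  'n' (pos 13) + 17 = pos 4 = 'e'
  'g' (pos 6) + 17 = pos 23 = 'x'
  'a' (pos 0) + 17 = pos 17 = 'r'
Result: douexr

douexr


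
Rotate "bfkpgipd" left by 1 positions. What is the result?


Input: "bfkpgipd", rotate left by 1
First 1 characters: "b"
Remaining characters: "fkpgipd"
Concatenate remaining + first: "fkpgipd" + "b" = "fkpgipdb"

fkpgipdb


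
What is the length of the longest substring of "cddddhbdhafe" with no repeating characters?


Input: "cddddhbdhafe"
Sliding window (track last position of each char):
  Position 0 ('c'): window [0,0] length 1 -- new best
  Position 1 ('d'): window [0,1] length 2 -- new best
  Position 2 ('d'): repeat (last at 1), move window start to 2
  Position 2 ('d'): window [2,2] length 1
  Position 3 ('d'): repeat (last at 2), move window start to 3
  Position 3 ('d'): window [3,3] length 1
  Position 4 ('d'): repeat (last at 3), move window start to 4
  Position 4 ('d'): window [4,4] length 1
  Position 5 ('h'): window [4,5] length 2
  Position 6 ('b'): window [4,6] length 3 -- new best
  Position 7 ('d'): repeat (last at 4), move window start to 5
  Position 7 ('d'): window [5,7] length 3
  Position 8 ('h'): repeat (last at 5), move window start to 6
  Position 8 ('h'): window [6,8] length 3
  Position 9 ('a'): window [6,9] length 4 -- new best
  Position 10 ('f'): window [6,10] length 5 -- new best
  Position 11 ('e'): window [6,11] length 6 -- new best
Longest substring with no repeats: "bdhafe" with length 6

6


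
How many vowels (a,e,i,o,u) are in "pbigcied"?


Input: pbigcied
Checking each character:
  'p' at position 0: consonant
  'b' at position 1: consonant
  'i' at position 2: vowel (running total: 1)
  'g' at position 3: consonant
  'c' at position 4: consonant
  'i' at position 5: vowel (running total: 2)
  'e' at position 6: vowel (running total: 3)
  'd' at position 7: consonant
Total vowels: 3

3


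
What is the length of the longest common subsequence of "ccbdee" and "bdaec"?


LCS of "ccbdee" and "bdaec"
DP table:
           b    d    a    e    c
      0    0    0    0    0    0
  c   0    0    0    0    0    1
  c   0    0    0    0    0    1
  b   0    1    1    1    1    1
  d   0    1    2    2    2    2
  e   0    1    2    2    3    3
  e   0    1    2    2    3    3
LCS length = dp[6][5] = 3

3


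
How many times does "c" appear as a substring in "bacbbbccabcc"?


Searching for "c" in "bacbbbccabcc"
Scanning each position:
  Position 0: "b" => no
  Position 1: "a" => no
  Position 2: "c" => MATCH
  Position 3: "b" => no
  Position 4: "b" => no
  Position 5: "b" => no
  Position 6: "c" => MATCH
  Position 7: "c" => MATCH
  Position 8: "a" => no
  Position 9: "b" => no
  Position 10: "c" => MATCH
  Position 11: "c" => MATCH
Total occurrences: 5

5


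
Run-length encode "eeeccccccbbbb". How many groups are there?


Input: eeeccccccbbbb
Scanning for consecutive runs:
  Group 1: 'e' x 3 (positions 0-2)
  Group 2: 'c' x 6 (positions 3-8)
  Group 3: 'b' x 4 (positions 9-12)
Total groups: 3

3


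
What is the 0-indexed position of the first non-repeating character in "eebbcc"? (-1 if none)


Input: eebbcc
Character frequencies:
  'b': 2
  'c': 2
  'e': 2
Scanning left to right for freq == 1:
  Position 0 ('e'): freq=2, skip
  Position 1 ('e'): freq=2, skip
  Position 2 ('b'): freq=2, skip
  Position 3 ('b'): freq=2, skip
  Position 4 ('c'): freq=2, skip
  Position 5 ('c'): freq=2, skip
  No unique character found => answer = -1

-1


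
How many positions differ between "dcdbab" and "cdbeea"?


Comparing "dcdbab" and "cdbeea" position by position:
  Position 0: 'd' vs 'c' => DIFFER
  Position 1: 'c' vs 'd' => DIFFER
  Position 2: 'd' vs 'b' => DIFFER
  Position 3: 'b' vs 'e' => DIFFER
  Position 4: 'a' vs 'e' => DIFFER
  Position 5: 'b' vs 'a' => DIFFER
Positions that differ: 6

6


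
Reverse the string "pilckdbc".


Input: pilckdbc
Reading characters right to left:
  Position 7: 'c'
  Position 6: 'b'
  Position 5: 'd'
  Position 4: 'k'
  Position 3: 'c'
  Position 2: 'l'
  Position 1: 'i'
  Position 0: 'p'
Reversed: cbdkclip

cbdkclip


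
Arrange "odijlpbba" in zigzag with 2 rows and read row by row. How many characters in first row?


Zigzag "odijlpbba" into 2 rows:
Placing characters:
  'o' => row 0
  'd' => row 1
  'i' => row 0
  'j' => row 1
  'l' => row 0
  'p' => row 1
  'b' => row 0
  'b' => row 1
  'a' => row 0
Rows:
  Row 0: "oilba"
  Row 1: "djpb"
First row length: 5

5


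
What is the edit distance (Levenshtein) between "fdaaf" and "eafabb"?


Computing edit distance: "fdaaf" -> "eafabb"
DP table:
           e    a    f    a    b    b
      0    1    2    3    4    5    6
  f   1    1    2    2    3    4    5
  d   2    2    2    3    3    4    5
  a   3    3    2    3    3    4    5
  a   4    4    3    3    3    4    5
  f   5    5    4    3    4    4    5
Edit distance = dp[5][6] = 5

5


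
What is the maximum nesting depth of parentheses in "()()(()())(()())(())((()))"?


Input: "()()(()())(()())(())((()))"
Tracking depth:
  Position 0 '(': depth becomes 1
  Position 1 ')': depth becomes 0
  Position 2 '(': depth becomes 1
  Position 3 ')': depth becomes 0
  Position 4 '(': depth becomes 1
  Position 5 '(': depth becomes 2
  Position 6 ')': depth becomes 1
  Position 7 '(': depth becomes 2
  Position 8 ')': depth becomes 1
  Position 9 ')': depth becomes 0
  Position 10 '(': depth becomes 1
  Position 11 '(': depth becomes 2
  Position 12 ')': depth becomes 1
  Position 13 '(': depth becomes 2
  Position 14 ')': depth becomes 1
  Position 15 ')': depth becomes 0
  Position 16 '(': depth becomes 1
  Position 17 '(': depth becomes 2
  Position 18 ')': depth becomes 1
  Position 19 ')': depth becomes 0
  Position 20 '(': depth becomes 1
  Position 21 '(': depth becomes 2
  Position 22 '(': depth becomes 3
  Position 23 ')': depth becomes 2
  Position 24 ')': depth becomes 1
  Position 25 ')': depth becomes 0
Maximum depth reached: 3

3


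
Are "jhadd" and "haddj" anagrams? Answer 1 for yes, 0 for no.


Strings: "jhadd", "haddj"
Sorted first:  addhj
Sorted second: addhj
Sorted forms match => anagrams

1


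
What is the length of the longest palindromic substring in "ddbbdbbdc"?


Input: "ddbbdbbdc"
Checking substrings for palindromes:
  [1:8] "dbbdbbd" (len 7) => palindrome
  [2:7] "bbdbb" (len 5) => palindrome
  [1:5] "dbbd" (len 4) => palindrome
  [4:8] "dbbd" (len 4) => palindrome
  [3:6] "bdb" (len 3) => palindrome
  [0:2] "dd" (len 2) => palindrome
Longest palindromic substring: "dbbdbbd" with length 7

7


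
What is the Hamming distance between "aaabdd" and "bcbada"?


Comparing "aaabdd" and "bcbada" position by position:
  Position 0: 'a' vs 'b' => differ
  Position 1: 'a' vs 'c' => differ
  Position 2: 'a' vs 'b' => differ
  Position 3: 'b' vs 'a' => differ
  Position 4: 'd' vs 'd' => same
  Position 5: 'd' vs 'a' => differ
Total differences (Hamming distance): 5

5


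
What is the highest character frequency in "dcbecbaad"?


Input: dcbecbaad
Character counts:
  'a': 2
  'b': 2
  'c': 2
  'd': 2
  'e': 1
Maximum frequency: 2

2


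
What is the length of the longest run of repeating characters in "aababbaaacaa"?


Input: "aababbaaacaa"
Scanning for longest run:
  Position 1 ('a'): continues run of 'a', length=2
  Position 2 ('b'): new char, reset run to 1
  Position 3 ('a'): new char, reset run to 1
  Position 4 ('b'): new char, reset run to 1
  Position 5 ('b'): continues run of 'b', length=2
  Position 6 ('a'): new char, reset run to 1
  Position 7 ('a'): continues run of 'a', length=2
  Position 8 ('a'): continues run of 'a', length=3
  Position 9 ('c'): new char, reset run to 1
  Position 10 ('a'): new char, reset run to 1
  Position 11 ('a'): continues run of 'a', length=2
Longest run: 'a' with length 3

3


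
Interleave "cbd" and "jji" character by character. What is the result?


Interleaving "cbd" and "jji":
  Position 0: 'c' from first, 'j' from second => "cj"
  Position 1: 'b' from first, 'j' from second => "bj"
  Position 2: 'd' from first, 'i' from second => "di"
Result: cjbjdi

cjbjdi


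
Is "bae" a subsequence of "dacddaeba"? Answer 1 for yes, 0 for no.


Check if "bae" is a subsequence of "dacddaeba"
Greedy scan:
  Position 0 ('d'): no match needed
  Position 1 ('a'): no match needed
  Position 2 ('c'): no match needed
  Position 3 ('d'): no match needed
  Position 4 ('d'): no match needed
  Position 5 ('a'): no match needed
  Position 6 ('e'): no match needed
  Position 7 ('b'): matches sub[0] = 'b'
  Position 8 ('a'): matches sub[1] = 'a'
Only matched 2/3 characters => not a subsequence

0


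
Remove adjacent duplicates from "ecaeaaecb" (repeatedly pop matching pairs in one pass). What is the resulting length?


Input: ecaeaaecb
Stack-based adjacent duplicate removal:
  Read 'e': push. Stack: e
  Read 'c': push. Stack: ec
  Read 'a': push. Stack: eca
  Read 'e': push. Stack: ecae
  Read 'a': push. Stack: ecaea
  Read 'a': matches stack top 'a' => pop. Stack: ecae
  Read 'e': matches stack top 'e' => pop. Stack: eca
  Read 'c': push. Stack: ecac
  Read 'b': push. Stack: ecacb
Final stack: "ecacb" (length 5)

5


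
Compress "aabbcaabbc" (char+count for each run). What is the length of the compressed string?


Input: aabbcaabbc
Runs:
  'a' x 2 => "a2"
  'b' x 2 => "b2"
  'c' x 1 => "c1"
  'a' x 2 => "a2"
  'b' x 2 => "b2"
  'c' x 1 => "c1"
Compressed: "a2b2c1a2b2c1"
Compressed length: 12

12


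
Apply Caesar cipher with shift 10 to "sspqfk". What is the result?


Caesar cipher: shift "sspqfk" by 10
  's' (pos 18) + 10 = pos 2 = 'c'
  's' (pos 18) + 10 = pos 2 = 'c'
  'p' (pos 15) + 10 = pos 25 = 'z'
  'q' (pos 16) + 10 = pos 0 = 'a'
  'f' (pos 5) + 10 = pos 15 = 'p'
  'k' (pos 10) + 10 = pos 20 = 'u'
Result: cczapu

cczapu


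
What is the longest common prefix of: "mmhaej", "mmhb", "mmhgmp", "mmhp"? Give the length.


Words: mmhaej, mmhb, mmhgmp, mmhp
  Position 0: all 'm' => match
  Position 1: all 'm' => match
  Position 2: all 'h' => match
  Position 3: ('a', 'b', 'g', 'p') => mismatch, stop
LCP = "mmh" (length 3)

3


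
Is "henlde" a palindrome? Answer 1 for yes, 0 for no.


Input: henlde
Reversed: edlneh
  Compare pos 0 ('h') with pos 5 ('e'): MISMATCH
  Compare pos 1 ('e') with pos 4 ('d'): MISMATCH
  Compare pos 2 ('n') with pos 3 ('l'): MISMATCH
Result: not a palindrome

0


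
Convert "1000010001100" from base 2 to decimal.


Input: "1000010001100" in base 2
Positional expansion:
  Digit '1' (value 1) x 2^12 = 4096
  Digit '0' (value 0) x 2^11 = 0
  Digit '0' (value 0) x 2^10 = 0
  Digit '0' (value 0) x 2^9 = 0
  Digit '0' (value 0) x 2^8 = 0
  Digit '1' (value 1) x 2^7 = 128
  Digit '0' (value 0) x 2^6 = 0
  Digit '0' (value 0) x 2^5 = 0
  Digit '0' (value 0) x 2^4 = 0
  Digit '1' (value 1) x 2^3 = 8
  Digit '1' (value 1) x 2^2 = 4
  Digit '0' (value 0) x 2^1 = 0
  Digit '0' (value 0) x 2^0 = 0
Sum = 4236

4236


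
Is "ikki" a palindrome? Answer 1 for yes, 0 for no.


Input: ikki
Reversed: ikki
  Compare pos 0 ('i') with pos 3 ('i'): match
  Compare pos 1 ('k') with pos 2 ('k'): match
Result: palindrome

1


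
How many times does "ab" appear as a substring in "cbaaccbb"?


Searching for "ab" in "cbaaccbb"
Scanning each position:
  Position 0: "cb" => no
  Position 1: "ba" => no
  Position 2: "aa" => no
  Position 3: "ac" => no
  Position 4: "cc" => no
  Position 5: "cb" => no
  Position 6: "bb" => no
Total occurrences: 0

0


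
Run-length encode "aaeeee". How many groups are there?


Input: aaeeee
Scanning for consecutive runs:
  Group 1: 'a' x 2 (positions 0-1)
  Group 2: 'e' x 4 (positions 2-5)
Total groups: 2

2


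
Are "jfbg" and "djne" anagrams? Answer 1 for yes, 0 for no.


Strings: "jfbg", "djne"
Sorted first:  bfgj
Sorted second: dejn
Differ at position 0: 'b' vs 'd' => not anagrams

0


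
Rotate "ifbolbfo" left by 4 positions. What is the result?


Input: "ifbolbfo", rotate left by 4
First 4 characters: "ifbo"
Remaining characters: "lbfo"
Concatenate remaining + first: "lbfo" + "ifbo" = "lbfoifbo"

lbfoifbo


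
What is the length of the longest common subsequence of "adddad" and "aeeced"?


LCS of "adddad" and "aeeced"
DP table:
           a    e    e    c    e    d
      0    0    0    0    0    0    0
  a   0    1    1    1    1    1    1
  d   0    1    1    1    1    1    2
  d   0    1    1    1    1    1    2
  d   0    1    1    1    1    1    2
  a   0    1    1    1    1    1    2
  d   0    1    1    1    1    1    2
LCS length = dp[6][6] = 2

2


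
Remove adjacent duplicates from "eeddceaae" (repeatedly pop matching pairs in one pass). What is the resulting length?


Input: eeddceaae
Stack-based adjacent duplicate removal:
  Read 'e': push. Stack: e
  Read 'e': matches stack top 'e' => pop. Stack: (empty)
  Read 'd': push. Stack: d
  Read 'd': matches stack top 'd' => pop. Stack: (empty)
  Read 'c': push. Stack: c
  Read 'e': push. Stack: ce
  Read 'a': push. Stack: cea
  Read 'a': matches stack top 'a' => pop. Stack: ce
  Read 'e': matches stack top 'e' => pop. Stack: c
Final stack: "c" (length 1)

1


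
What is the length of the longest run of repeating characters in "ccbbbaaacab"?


Input: "ccbbbaaacab"
Scanning for longest run:
  Position 1 ('c'): continues run of 'c', length=2
  Position 2 ('b'): new char, reset run to 1
  Position 3 ('b'): continues run of 'b', length=2
  Position 4 ('b'): continues run of 'b', length=3
  Position 5 ('a'): new char, reset run to 1
  Position 6 ('a'): continues run of 'a', length=2
  Position 7 ('a'): continues run of 'a', length=3
  Position 8 ('c'): new char, reset run to 1
  Position 9 ('a'): new char, reset run to 1
  Position 10 ('b'): new char, reset run to 1
Longest run: 'b' with length 3

3


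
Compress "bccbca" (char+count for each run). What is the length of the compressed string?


Input: bccbca
Runs:
  'b' x 1 => "b1"
  'c' x 2 => "c2"
  'b' x 1 => "b1"
  'c' x 1 => "c1"
  'a' x 1 => "a1"
Compressed: "b1c2b1c1a1"
Compressed length: 10

10


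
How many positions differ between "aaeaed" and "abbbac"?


Comparing "aaeaed" and "abbbac" position by position:
  Position 0: 'a' vs 'a' => same
  Position 1: 'a' vs 'b' => DIFFER
  Position 2: 'e' vs 'b' => DIFFER
  Position 3: 'a' vs 'b' => DIFFER
  Position 4: 'e' vs 'a' => DIFFER
  Position 5: 'd' vs 'c' => DIFFER
Positions that differ: 5

5


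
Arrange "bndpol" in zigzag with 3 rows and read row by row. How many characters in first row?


Zigzag "bndpol" into 3 rows:
Placing characters:
  'b' => row 0
  'n' => row 1
  'd' => row 2
  'p' => row 1
  'o' => row 0
  'l' => row 1
Rows:
  Row 0: "bo"
  Row 1: "npl"
  Row 2: "d"
First row length: 2

2


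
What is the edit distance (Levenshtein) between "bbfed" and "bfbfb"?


Computing edit distance: "bbfed" -> "bfbfb"
DP table:
           b    f    b    f    b
      0    1    2    3    4    5
  b   1    0    1    2    3    4
  b   2    1    1    1    2    3
  f   3    2    1    2    1    2
  e   4    3    2    2    2    2
  d   5    4    3    3    3    3
Edit distance = dp[5][5] = 3

3


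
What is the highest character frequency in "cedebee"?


Input: cedebee
Character counts:
  'b': 1
  'c': 1
  'd': 1
  'e': 4
Maximum frequency: 4

4


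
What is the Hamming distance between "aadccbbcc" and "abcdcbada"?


Comparing "aadccbbcc" and "abcdcbada" position by position:
  Position 0: 'a' vs 'a' => same
  Position 1: 'a' vs 'b' => differ
  Position 2: 'd' vs 'c' => differ
  Position 3: 'c' vs 'd' => differ
  Position 4: 'c' vs 'c' => same
  Position 5: 'b' vs 'b' => same
  Position 6: 'b' vs 'a' => differ
  Position 7: 'c' vs 'd' => differ
  Position 8: 'c' vs 'a' => differ
Total differences (Hamming distance): 6

6


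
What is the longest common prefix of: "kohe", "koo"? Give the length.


Words: kohe, koo
  Position 0: all 'k' => match
  Position 1: all 'o' => match
  Position 2: ('h', 'o') => mismatch, stop
LCP = "ko" (length 2)

2


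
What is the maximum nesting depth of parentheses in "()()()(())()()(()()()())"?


Input: "()()()(())()()(()()()())"
Tracking depth:
  Position 0 '(': depth becomes 1
  Position 1 ')': depth becomes 0
  Position 2 '(': depth becomes 1
  Position 3 ')': depth becomes 0
  Position 4 '(': depth becomes 1
  Position 5 ')': depth becomes 0
  Position 6 '(': depth becomes 1
  Position 7 '(': depth becomes 2
  Position 8 ')': depth becomes 1
  Position 9 ')': depth becomes 0
  Position 10 '(': depth becomes 1
  Position 11 ')': depth becomes 0
  Position 12 '(': depth becomes 1
  Position 13 ')': depth becomes 0
  Position 14 '(': depth becomes 1
  Position 15 '(': depth becomes 2
  Position 16 ')': depth becomes 1
  Position 17 '(': depth becomes 2
  Position 18 ')': depth becomes 1
  Position 19 '(': depth becomes 2
  Position 20 ')': depth becomes 1
  Position 21 '(': depth becomes 2
  Position 22 ')': depth becomes 1
  Position 23 ')': depth becomes 0
Maximum depth reached: 2

2


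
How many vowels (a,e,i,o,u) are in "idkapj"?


Input: idkapj
Checking each character:
  'i' at position 0: vowel (running total: 1)
  'd' at position 1: consonant
  'k' at position 2: consonant
  'a' at position 3: vowel (running total: 2)
  'p' at position 4: consonant
  'j' at position 5: consonant
Total vowels: 2

2


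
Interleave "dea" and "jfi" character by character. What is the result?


Interleaving "dea" and "jfi":
  Position 0: 'd' from first, 'j' from second => "dj"
  Position 1: 'e' from first, 'f' from second => "ef"
  Position 2: 'a' from first, 'i' from second => "ai"
Result: djefai

djefai


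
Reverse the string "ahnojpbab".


Input: ahnojpbab
Reading characters right to left:
  Position 8: 'b'
  Position 7: 'a'
  Position 6: 'b'
  Position 5: 'p'
  Position 4: 'j'
  Position 3: 'o'
  Position 2: 'n'
  Position 1: 'h'
  Position 0: 'a'
Reversed: babpjonha

babpjonha


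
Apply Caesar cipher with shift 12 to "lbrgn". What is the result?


Caesar cipher: shift "lbrgn" by 12
  'l' (pos 11) + 12 = pos 23 = 'x'
  'b' (pos 1) + 12 = pos 13 = 'n'
  'r' (pos 17) + 12 = pos 3 = 'd'
  'g' (pos 6) + 12 = pos 18 = 's'
  'n' (pos 13) + 12 = pos 25 = 'z'
Result: xndsz

xndsz


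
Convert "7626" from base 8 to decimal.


Input: "7626" in base 8
Positional expansion:
  Digit '7' (value 7) x 8^3 = 3584
  Digit '6' (value 6) x 8^2 = 384
  Digit '2' (value 2) x 8^1 = 16
  Digit '6' (value 6) x 8^0 = 6
Sum = 3990

3990


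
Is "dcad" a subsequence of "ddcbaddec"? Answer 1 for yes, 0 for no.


Check if "dcad" is a subsequence of "ddcbaddec"
Greedy scan:
  Position 0 ('d'): matches sub[0] = 'd'
  Position 1 ('d'): no match needed
  Position 2 ('c'): matches sub[1] = 'c'
  Position 3 ('b'): no match needed
  Position 4 ('a'): matches sub[2] = 'a'
  Position 5 ('d'): matches sub[3] = 'd'
  Position 6 ('d'): no match needed
  Position 7 ('e'): no match needed
  Position 8 ('c'): no match needed
All 4 characters matched => is a subsequence

1


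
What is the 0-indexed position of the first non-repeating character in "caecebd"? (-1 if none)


Input: caecebd
Character frequencies:
  'a': 1
  'b': 1
  'c': 2
  'd': 1
  'e': 2
Scanning left to right for freq == 1:
  Position 0 ('c'): freq=2, skip
  Position 1 ('a'): unique! => answer = 1

1


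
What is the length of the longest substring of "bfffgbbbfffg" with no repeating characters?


Input: "bfffgbbbfffg"
Sliding window (track last position of each char):
  Position 0 ('b'): window [0,0] length 1 -- new best
  Position 1 ('f'): window [0,1] length 2 -- new best
  Position 2 ('f'): repeat (last at 1), move window start to 2
  Position 2 ('f'): window [2,2] length 1
  Position 3 ('f'): repeat (last at 2), move window start to 3
  Position 3 ('f'): window [3,3] length 1
  Position 4 ('g'): window [3,4] length 2
  Position 5 ('b'): window [3,5] length 3 -- new best
  Position 6 ('b'): repeat (last at 5), move window start to 6
  Position 6 ('b'): window [6,6] length 1
  Position 7 ('b'): repeat (last at 6), move window start to 7
  Position 7 ('b'): window [7,7] length 1
  Position 8 ('f'): window [7,8] length 2
  Position 9 ('f'): repeat (last at 8), move window start to 9
  Position 9 ('f'): window [9,9] length 1
  Position 10 ('f'): repeat (last at 9), move window start to 10
  Position 10 ('f'): window [10,10] length 1
  Position 11 ('g'): window [10,11] length 2
Longest substring with no repeats: "fgb" with length 3

3


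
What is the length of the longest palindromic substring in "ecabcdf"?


Input: "ecabcdf"
Checking substrings for palindromes:
  No multi-char palindromic substrings found
Longest palindromic substring: "e" with length 1

1


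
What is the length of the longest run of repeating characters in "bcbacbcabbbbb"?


Input: "bcbacbcabbbbb"
Scanning for longest run:
  Position 1 ('c'): new char, reset run to 1
  Position 2 ('b'): new char, reset run to 1
  Position 3 ('a'): new char, reset run to 1
  Position 4 ('c'): new char, reset run to 1
  Position 5 ('b'): new char, reset run to 1
  Position 6 ('c'): new char, reset run to 1
  Position 7 ('a'): new char, reset run to 1
  Position 8 ('b'): new char, reset run to 1
  Position 9 ('b'): continues run of 'b', length=2
  Position 10 ('b'): continues run of 'b', length=3
  Position 11 ('b'): continues run of 'b', length=4
  Position 12 ('b'): continues run of 'b', length=5
Longest run: 'b' with length 5

5


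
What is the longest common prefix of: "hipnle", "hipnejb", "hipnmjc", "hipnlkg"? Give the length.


Words: hipnle, hipnejb, hipnmjc, hipnlkg
  Position 0: all 'h' => match
  Position 1: all 'i' => match
  Position 2: all 'p' => match
  Position 3: all 'n' => match
  Position 4: ('l', 'e', 'm', 'l') => mismatch, stop
LCP = "hipn" (length 4)

4


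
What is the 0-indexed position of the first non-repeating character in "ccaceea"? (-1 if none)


Input: ccaceea
Character frequencies:
  'a': 2
  'c': 3
  'e': 2
Scanning left to right for freq == 1:
  Position 0 ('c'): freq=3, skip
  Position 1 ('c'): freq=3, skip
  Position 2 ('a'): freq=2, skip
  Position 3 ('c'): freq=3, skip
  Position 4 ('e'): freq=2, skip
  Position 5 ('e'): freq=2, skip
  Position 6 ('a'): freq=2, skip
  No unique character found => answer = -1

-1


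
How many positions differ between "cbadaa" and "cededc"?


Comparing "cbadaa" and "cededc" position by position:
  Position 0: 'c' vs 'c' => same
  Position 1: 'b' vs 'e' => DIFFER
  Position 2: 'a' vs 'd' => DIFFER
  Position 3: 'd' vs 'e' => DIFFER
  Position 4: 'a' vs 'd' => DIFFER
  Position 5: 'a' vs 'c' => DIFFER
Positions that differ: 5

5


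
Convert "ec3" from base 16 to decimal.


Input: "ec3" in base 16
Positional expansion:
  Digit 'e' (value 14) x 16^2 = 3584
  Digit 'c' (value 12) x 16^1 = 192
  Digit '3' (value 3) x 16^0 = 3
Sum = 3779

3779


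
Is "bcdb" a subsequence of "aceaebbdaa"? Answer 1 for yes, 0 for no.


Check if "bcdb" is a subsequence of "aceaebbdaa"
Greedy scan:
  Position 0 ('a'): no match needed
  Position 1 ('c'): no match needed
  Position 2 ('e'): no match needed
  Position 3 ('a'): no match needed
  Position 4 ('e'): no match needed
  Position 5 ('b'): matches sub[0] = 'b'
  Position 6 ('b'): no match needed
  Position 7 ('d'): no match needed
  Position 8 ('a'): no match needed
  Position 9 ('a'): no match needed
Only matched 1/4 characters => not a subsequence

0
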